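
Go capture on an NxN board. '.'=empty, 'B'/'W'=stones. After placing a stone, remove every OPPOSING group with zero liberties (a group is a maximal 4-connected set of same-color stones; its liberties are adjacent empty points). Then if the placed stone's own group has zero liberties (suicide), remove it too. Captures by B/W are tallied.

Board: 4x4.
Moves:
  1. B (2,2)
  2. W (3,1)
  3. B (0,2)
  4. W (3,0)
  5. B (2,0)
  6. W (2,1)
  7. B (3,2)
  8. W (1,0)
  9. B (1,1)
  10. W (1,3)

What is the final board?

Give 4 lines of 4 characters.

Move 1: B@(2,2) -> caps B=0 W=0
Move 2: W@(3,1) -> caps B=0 W=0
Move 3: B@(0,2) -> caps B=0 W=0
Move 4: W@(3,0) -> caps B=0 W=0
Move 5: B@(2,0) -> caps B=0 W=0
Move 6: W@(2,1) -> caps B=0 W=0
Move 7: B@(3,2) -> caps B=0 W=0
Move 8: W@(1,0) -> caps B=0 W=1
Move 9: B@(1,1) -> caps B=0 W=1
Move 10: W@(1,3) -> caps B=0 W=1

Answer: ..B.
WB.W
.WB.
WWB.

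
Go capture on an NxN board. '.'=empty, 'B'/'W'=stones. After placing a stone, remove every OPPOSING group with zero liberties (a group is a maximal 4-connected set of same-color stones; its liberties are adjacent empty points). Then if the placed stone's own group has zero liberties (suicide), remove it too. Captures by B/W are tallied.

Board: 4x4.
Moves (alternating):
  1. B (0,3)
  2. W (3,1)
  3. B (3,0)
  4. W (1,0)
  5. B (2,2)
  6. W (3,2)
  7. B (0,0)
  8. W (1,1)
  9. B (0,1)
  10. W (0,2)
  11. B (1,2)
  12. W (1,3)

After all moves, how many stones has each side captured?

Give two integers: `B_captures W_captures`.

Answer: 0 3

Derivation:
Move 1: B@(0,3) -> caps B=0 W=0
Move 2: W@(3,1) -> caps B=0 W=0
Move 3: B@(3,0) -> caps B=0 W=0
Move 4: W@(1,0) -> caps B=0 W=0
Move 5: B@(2,2) -> caps B=0 W=0
Move 6: W@(3,2) -> caps B=0 W=0
Move 7: B@(0,0) -> caps B=0 W=0
Move 8: W@(1,1) -> caps B=0 W=0
Move 9: B@(0,1) -> caps B=0 W=0
Move 10: W@(0,2) -> caps B=0 W=2
Move 11: B@(1,2) -> caps B=0 W=2
Move 12: W@(1,3) -> caps B=0 W=3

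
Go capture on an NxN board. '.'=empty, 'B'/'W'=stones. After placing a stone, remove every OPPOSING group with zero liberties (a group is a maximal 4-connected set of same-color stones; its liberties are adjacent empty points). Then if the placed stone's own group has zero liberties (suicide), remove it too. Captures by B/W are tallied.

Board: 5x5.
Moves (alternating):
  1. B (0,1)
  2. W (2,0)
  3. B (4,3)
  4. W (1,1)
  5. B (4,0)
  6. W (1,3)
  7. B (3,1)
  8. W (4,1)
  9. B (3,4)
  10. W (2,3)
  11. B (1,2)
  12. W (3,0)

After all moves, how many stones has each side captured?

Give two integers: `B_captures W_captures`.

Move 1: B@(0,1) -> caps B=0 W=0
Move 2: W@(2,0) -> caps B=0 W=0
Move 3: B@(4,3) -> caps B=0 W=0
Move 4: W@(1,1) -> caps B=0 W=0
Move 5: B@(4,0) -> caps B=0 W=0
Move 6: W@(1,3) -> caps B=0 W=0
Move 7: B@(3,1) -> caps B=0 W=0
Move 8: W@(4,1) -> caps B=0 W=0
Move 9: B@(3,4) -> caps B=0 W=0
Move 10: W@(2,3) -> caps B=0 W=0
Move 11: B@(1,2) -> caps B=0 W=0
Move 12: W@(3,0) -> caps B=0 W=1

Answer: 0 1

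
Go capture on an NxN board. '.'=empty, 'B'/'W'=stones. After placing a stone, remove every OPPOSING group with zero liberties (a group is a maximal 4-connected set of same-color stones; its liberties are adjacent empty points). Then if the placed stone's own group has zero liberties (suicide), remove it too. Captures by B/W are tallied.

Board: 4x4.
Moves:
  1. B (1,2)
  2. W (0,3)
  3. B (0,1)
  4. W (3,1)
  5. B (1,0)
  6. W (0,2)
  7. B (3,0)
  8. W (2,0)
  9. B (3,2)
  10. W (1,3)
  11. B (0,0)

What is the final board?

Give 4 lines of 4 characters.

Move 1: B@(1,2) -> caps B=0 W=0
Move 2: W@(0,3) -> caps B=0 W=0
Move 3: B@(0,1) -> caps B=0 W=0
Move 4: W@(3,1) -> caps B=0 W=0
Move 5: B@(1,0) -> caps B=0 W=0
Move 6: W@(0,2) -> caps B=0 W=0
Move 7: B@(3,0) -> caps B=0 W=0
Move 8: W@(2,0) -> caps B=0 W=1
Move 9: B@(3,2) -> caps B=0 W=1
Move 10: W@(1,3) -> caps B=0 W=1
Move 11: B@(0,0) -> caps B=0 W=1

Answer: BBWW
B.BW
W...
.WB.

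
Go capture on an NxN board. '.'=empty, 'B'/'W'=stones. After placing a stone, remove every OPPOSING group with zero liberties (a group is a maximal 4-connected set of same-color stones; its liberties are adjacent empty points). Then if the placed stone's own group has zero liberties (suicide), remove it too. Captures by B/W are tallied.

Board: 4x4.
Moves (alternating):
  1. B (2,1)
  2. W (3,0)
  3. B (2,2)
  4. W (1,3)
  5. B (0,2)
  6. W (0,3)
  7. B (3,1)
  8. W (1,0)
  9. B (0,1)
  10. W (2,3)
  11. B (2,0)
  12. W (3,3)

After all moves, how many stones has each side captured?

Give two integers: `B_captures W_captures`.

Answer: 1 0

Derivation:
Move 1: B@(2,1) -> caps B=0 W=0
Move 2: W@(3,0) -> caps B=0 W=0
Move 3: B@(2,2) -> caps B=0 W=0
Move 4: W@(1,3) -> caps B=0 W=0
Move 5: B@(0,2) -> caps B=0 W=0
Move 6: W@(0,3) -> caps B=0 W=0
Move 7: B@(3,1) -> caps B=0 W=0
Move 8: W@(1,0) -> caps B=0 W=0
Move 9: B@(0,1) -> caps B=0 W=0
Move 10: W@(2,3) -> caps B=0 W=0
Move 11: B@(2,0) -> caps B=1 W=0
Move 12: W@(3,3) -> caps B=1 W=0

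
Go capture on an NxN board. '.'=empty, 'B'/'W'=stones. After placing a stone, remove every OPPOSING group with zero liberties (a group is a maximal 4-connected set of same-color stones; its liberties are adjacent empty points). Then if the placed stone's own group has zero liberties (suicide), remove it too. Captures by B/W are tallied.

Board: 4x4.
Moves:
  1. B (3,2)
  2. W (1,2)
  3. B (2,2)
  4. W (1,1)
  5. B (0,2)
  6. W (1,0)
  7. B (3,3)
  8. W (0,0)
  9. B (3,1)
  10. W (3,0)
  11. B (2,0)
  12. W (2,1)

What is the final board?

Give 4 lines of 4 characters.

Answer: W.B.
WWW.
BWB.
.BBB

Derivation:
Move 1: B@(3,2) -> caps B=0 W=0
Move 2: W@(1,2) -> caps B=0 W=0
Move 3: B@(2,2) -> caps B=0 W=0
Move 4: W@(1,1) -> caps B=0 W=0
Move 5: B@(0,2) -> caps B=0 W=0
Move 6: W@(1,0) -> caps B=0 W=0
Move 7: B@(3,3) -> caps B=0 W=0
Move 8: W@(0,0) -> caps B=0 W=0
Move 9: B@(3,1) -> caps B=0 W=0
Move 10: W@(3,0) -> caps B=0 W=0
Move 11: B@(2,0) -> caps B=1 W=0
Move 12: W@(2,1) -> caps B=1 W=0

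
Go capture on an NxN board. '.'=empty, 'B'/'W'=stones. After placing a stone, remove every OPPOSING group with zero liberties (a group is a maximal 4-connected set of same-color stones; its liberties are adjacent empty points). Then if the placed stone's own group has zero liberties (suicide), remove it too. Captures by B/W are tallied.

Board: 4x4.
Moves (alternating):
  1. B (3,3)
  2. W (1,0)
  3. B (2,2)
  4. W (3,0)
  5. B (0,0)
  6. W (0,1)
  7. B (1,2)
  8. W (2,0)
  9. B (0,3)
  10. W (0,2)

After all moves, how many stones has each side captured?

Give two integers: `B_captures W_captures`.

Answer: 0 1

Derivation:
Move 1: B@(3,3) -> caps B=0 W=0
Move 2: W@(1,0) -> caps B=0 W=0
Move 3: B@(2,2) -> caps B=0 W=0
Move 4: W@(3,0) -> caps B=0 W=0
Move 5: B@(0,0) -> caps B=0 W=0
Move 6: W@(0,1) -> caps B=0 W=1
Move 7: B@(1,2) -> caps B=0 W=1
Move 8: W@(2,0) -> caps B=0 W=1
Move 9: B@(0,3) -> caps B=0 W=1
Move 10: W@(0,2) -> caps B=0 W=1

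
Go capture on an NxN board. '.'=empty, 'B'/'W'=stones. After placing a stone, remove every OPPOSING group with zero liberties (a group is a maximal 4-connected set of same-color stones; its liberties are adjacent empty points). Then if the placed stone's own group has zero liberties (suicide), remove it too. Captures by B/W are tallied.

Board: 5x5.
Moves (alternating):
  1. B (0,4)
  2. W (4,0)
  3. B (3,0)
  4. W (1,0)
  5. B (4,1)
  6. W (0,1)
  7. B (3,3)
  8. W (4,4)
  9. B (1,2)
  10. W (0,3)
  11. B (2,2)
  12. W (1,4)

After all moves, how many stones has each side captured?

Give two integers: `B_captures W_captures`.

Move 1: B@(0,4) -> caps B=0 W=0
Move 2: W@(4,0) -> caps B=0 W=0
Move 3: B@(3,0) -> caps B=0 W=0
Move 4: W@(1,0) -> caps B=0 W=0
Move 5: B@(4,1) -> caps B=1 W=0
Move 6: W@(0,1) -> caps B=1 W=0
Move 7: B@(3,3) -> caps B=1 W=0
Move 8: W@(4,4) -> caps B=1 W=0
Move 9: B@(1,2) -> caps B=1 W=0
Move 10: W@(0,3) -> caps B=1 W=0
Move 11: B@(2,2) -> caps B=1 W=0
Move 12: W@(1,4) -> caps B=1 W=1

Answer: 1 1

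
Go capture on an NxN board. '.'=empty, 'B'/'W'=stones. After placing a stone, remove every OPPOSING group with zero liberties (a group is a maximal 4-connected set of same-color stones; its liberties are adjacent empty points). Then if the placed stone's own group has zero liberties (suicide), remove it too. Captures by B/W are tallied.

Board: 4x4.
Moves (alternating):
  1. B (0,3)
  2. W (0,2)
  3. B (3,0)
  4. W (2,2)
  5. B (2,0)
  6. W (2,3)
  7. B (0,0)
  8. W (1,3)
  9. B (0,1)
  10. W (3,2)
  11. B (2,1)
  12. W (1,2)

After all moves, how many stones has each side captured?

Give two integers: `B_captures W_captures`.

Move 1: B@(0,3) -> caps B=0 W=0
Move 2: W@(0,2) -> caps B=0 W=0
Move 3: B@(3,0) -> caps B=0 W=0
Move 4: W@(2,2) -> caps B=0 W=0
Move 5: B@(2,0) -> caps B=0 W=0
Move 6: W@(2,3) -> caps B=0 W=0
Move 7: B@(0,0) -> caps B=0 W=0
Move 8: W@(1,3) -> caps B=0 W=1
Move 9: B@(0,1) -> caps B=0 W=1
Move 10: W@(3,2) -> caps B=0 W=1
Move 11: B@(2,1) -> caps B=0 W=1
Move 12: W@(1,2) -> caps B=0 W=1

Answer: 0 1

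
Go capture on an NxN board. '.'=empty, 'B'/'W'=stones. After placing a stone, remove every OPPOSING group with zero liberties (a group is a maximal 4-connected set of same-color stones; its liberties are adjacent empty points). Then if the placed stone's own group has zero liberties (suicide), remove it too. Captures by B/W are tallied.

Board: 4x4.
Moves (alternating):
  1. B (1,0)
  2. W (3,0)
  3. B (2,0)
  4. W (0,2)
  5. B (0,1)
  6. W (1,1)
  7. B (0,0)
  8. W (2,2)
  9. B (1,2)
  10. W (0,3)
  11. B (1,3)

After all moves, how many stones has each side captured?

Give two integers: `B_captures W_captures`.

Move 1: B@(1,0) -> caps B=0 W=0
Move 2: W@(3,0) -> caps B=0 W=0
Move 3: B@(2,0) -> caps B=0 W=0
Move 4: W@(0,2) -> caps B=0 W=0
Move 5: B@(0,1) -> caps B=0 W=0
Move 6: W@(1,1) -> caps B=0 W=0
Move 7: B@(0,0) -> caps B=0 W=0
Move 8: W@(2,2) -> caps B=0 W=0
Move 9: B@(1,2) -> caps B=0 W=0
Move 10: W@(0,3) -> caps B=0 W=0
Move 11: B@(1,3) -> caps B=2 W=0

Answer: 2 0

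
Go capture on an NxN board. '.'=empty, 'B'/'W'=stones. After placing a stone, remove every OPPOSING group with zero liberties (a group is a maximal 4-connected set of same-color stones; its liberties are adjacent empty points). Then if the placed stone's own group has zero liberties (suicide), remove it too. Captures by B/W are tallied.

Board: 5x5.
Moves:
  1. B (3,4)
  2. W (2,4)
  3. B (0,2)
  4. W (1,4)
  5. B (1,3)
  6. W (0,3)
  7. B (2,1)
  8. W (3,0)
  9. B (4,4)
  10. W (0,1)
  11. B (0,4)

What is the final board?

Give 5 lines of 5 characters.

Answer: .WB.B
...BW
.B..W
W...B
....B

Derivation:
Move 1: B@(3,4) -> caps B=0 W=0
Move 2: W@(2,4) -> caps B=0 W=0
Move 3: B@(0,2) -> caps B=0 W=0
Move 4: W@(1,4) -> caps B=0 W=0
Move 5: B@(1,3) -> caps B=0 W=0
Move 6: W@(0,3) -> caps B=0 W=0
Move 7: B@(2,1) -> caps B=0 W=0
Move 8: W@(3,0) -> caps B=0 W=0
Move 9: B@(4,4) -> caps B=0 W=0
Move 10: W@(0,1) -> caps B=0 W=0
Move 11: B@(0,4) -> caps B=1 W=0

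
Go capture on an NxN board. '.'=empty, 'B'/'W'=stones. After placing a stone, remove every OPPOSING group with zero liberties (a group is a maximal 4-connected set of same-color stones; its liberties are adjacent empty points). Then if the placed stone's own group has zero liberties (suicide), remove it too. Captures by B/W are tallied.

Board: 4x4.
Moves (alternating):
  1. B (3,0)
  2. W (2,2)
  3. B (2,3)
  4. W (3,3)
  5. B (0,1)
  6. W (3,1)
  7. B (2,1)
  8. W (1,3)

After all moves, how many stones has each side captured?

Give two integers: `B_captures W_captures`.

Answer: 0 1

Derivation:
Move 1: B@(3,0) -> caps B=0 W=0
Move 2: W@(2,2) -> caps B=0 W=0
Move 3: B@(2,3) -> caps B=0 W=0
Move 4: W@(3,3) -> caps B=0 W=0
Move 5: B@(0,1) -> caps B=0 W=0
Move 6: W@(3,1) -> caps B=0 W=0
Move 7: B@(2,1) -> caps B=0 W=0
Move 8: W@(1,3) -> caps B=0 W=1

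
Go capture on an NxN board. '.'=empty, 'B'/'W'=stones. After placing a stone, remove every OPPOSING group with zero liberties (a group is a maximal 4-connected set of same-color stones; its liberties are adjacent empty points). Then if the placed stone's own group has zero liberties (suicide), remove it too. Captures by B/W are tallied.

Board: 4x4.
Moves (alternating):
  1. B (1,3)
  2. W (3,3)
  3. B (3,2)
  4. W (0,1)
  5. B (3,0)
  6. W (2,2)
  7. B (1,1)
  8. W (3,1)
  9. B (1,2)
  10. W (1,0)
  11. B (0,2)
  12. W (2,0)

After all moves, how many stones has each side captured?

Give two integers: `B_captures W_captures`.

Answer: 0 2

Derivation:
Move 1: B@(1,3) -> caps B=0 W=0
Move 2: W@(3,3) -> caps B=0 W=0
Move 3: B@(3,2) -> caps B=0 W=0
Move 4: W@(0,1) -> caps B=0 W=0
Move 5: B@(3,0) -> caps B=0 W=0
Move 6: W@(2,2) -> caps B=0 W=0
Move 7: B@(1,1) -> caps B=0 W=0
Move 8: W@(3,1) -> caps B=0 W=1
Move 9: B@(1,2) -> caps B=0 W=1
Move 10: W@(1,0) -> caps B=0 W=1
Move 11: B@(0,2) -> caps B=0 W=1
Move 12: W@(2,0) -> caps B=0 W=2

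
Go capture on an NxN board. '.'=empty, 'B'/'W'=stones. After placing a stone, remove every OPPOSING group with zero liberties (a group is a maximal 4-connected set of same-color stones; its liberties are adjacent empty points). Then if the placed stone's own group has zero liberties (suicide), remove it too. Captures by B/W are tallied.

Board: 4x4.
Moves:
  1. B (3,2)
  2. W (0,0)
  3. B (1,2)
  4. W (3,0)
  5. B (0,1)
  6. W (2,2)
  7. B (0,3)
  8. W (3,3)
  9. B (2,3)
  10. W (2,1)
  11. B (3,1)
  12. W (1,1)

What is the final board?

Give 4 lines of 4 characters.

Move 1: B@(3,2) -> caps B=0 W=0
Move 2: W@(0,0) -> caps B=0 W=0
Move 3: B@(1,2) -> caps B=0 W=0
Move 4: W@(3,0) -> caps B=0 W=0
Move 5: B@(0,1) -> caps B=0 W=0
Move 6: W@(2,2) -> caps B=0 W=0
Move 7: B@(0,3) -> caps B=0 W=0
Move 8: W@(3,3) -> caps B=0 W=0
Move 9: B@(2,3) -> caps B=1 W=0
Move 10: W@(2,1) -> caps B=1 W=0
Move 11: B@(3,1) -> caps B=1 W=0
Move 12: W@(1,1) -> caps B=1 W=0

Answer: WB.B
.WB.
.WWB
WBB.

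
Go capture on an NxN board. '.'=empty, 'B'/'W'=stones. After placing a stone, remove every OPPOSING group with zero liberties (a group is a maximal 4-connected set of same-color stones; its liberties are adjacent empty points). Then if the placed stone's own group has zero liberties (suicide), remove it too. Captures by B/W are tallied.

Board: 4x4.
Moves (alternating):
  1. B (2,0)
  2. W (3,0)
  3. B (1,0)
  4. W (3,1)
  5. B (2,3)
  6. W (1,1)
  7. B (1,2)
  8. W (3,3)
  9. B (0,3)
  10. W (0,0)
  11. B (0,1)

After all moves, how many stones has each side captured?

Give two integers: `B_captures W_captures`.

Answer: 1 0

Derivation:
Move 1: B@(2,0) -> caps B=0 W=0
Move 2: W@(3,0) -> caps B=0 W=0
Move 3: B@(1,0) -> caps B=0 W=0
Move 4: W@(3,1) -> caps B=0 W=0
Move 5: B@(2,3) -> caps B=0 W=0
Move 6: W@(1,1) -> caps B=0 W=0
Move 7: B@(1,2) -> caps B=0 W=0
Move 8: W@(3,3) -> caps B=0 W=0
Move 9: B@(0,3) -> caps B=0 W=0
Move 10: W@(0,0) -> caps B=0 W=0
Move 11: B@(0,1) -> caps B=1 W=0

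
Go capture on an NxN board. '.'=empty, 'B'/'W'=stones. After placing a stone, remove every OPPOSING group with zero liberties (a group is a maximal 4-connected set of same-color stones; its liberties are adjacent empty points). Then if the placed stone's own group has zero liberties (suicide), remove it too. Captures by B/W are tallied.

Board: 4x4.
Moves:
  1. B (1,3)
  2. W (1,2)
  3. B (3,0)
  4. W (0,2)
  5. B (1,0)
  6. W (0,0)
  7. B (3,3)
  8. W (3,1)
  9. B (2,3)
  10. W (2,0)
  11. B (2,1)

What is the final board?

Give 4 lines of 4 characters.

Move 1: B@(1,3) -> caps B=0 W=0
Move 2: W@(1,2) -> caps B=0 W=0
Move 3: B@(3,0) -> caps B=0 W=0
Move 4: W@(0,2) -> caps B=0 W=0
Move 5: B@(1,0) -> caps B=0 W=0
Move 6: W@(0,0) -> caps B=0 W=0
Move 7: B@(3,3) -> caps B=0 W=0
Move 8: W@(3,1) -> caps B=0 W=0
Move 9: B@(2,3) -> caps B=0 W=0
Move 10: W@(2,0) -> caps B=0 W=1
Move 11: B@(2,1) -> caps B=0 W=1

Answer: W.W.
B.WB
WB.B
.W.B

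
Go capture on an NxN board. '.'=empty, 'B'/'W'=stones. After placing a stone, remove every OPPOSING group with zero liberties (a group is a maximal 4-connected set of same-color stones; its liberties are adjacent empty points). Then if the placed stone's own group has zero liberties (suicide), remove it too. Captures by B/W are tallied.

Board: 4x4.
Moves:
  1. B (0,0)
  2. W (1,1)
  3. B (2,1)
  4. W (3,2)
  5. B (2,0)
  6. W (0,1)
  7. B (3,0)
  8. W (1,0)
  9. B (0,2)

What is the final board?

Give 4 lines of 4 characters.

Answer: .WB.
WW..
BB..
B.W.

Derivation:
Move 1: B@(0,0) -> caps B=0 W=0
Move 2: W@(1,1) -> caps B=0 W=0
Move 3: B@(2,1) -> caps B=0 W=0
Move 4: W@(3,2) -> caps B=0 W=0
Move 5: B@(2,0) -> caps B=0 W=0
Move 6: W@(0,1) -> caps B=0 W=0
Move 7: B@(3,0) -> caps B=0 W=0
Move 8: W@(1,0) -> caps B=0 W=1
Move 9: B@(0,2) -> caps B=0 W=1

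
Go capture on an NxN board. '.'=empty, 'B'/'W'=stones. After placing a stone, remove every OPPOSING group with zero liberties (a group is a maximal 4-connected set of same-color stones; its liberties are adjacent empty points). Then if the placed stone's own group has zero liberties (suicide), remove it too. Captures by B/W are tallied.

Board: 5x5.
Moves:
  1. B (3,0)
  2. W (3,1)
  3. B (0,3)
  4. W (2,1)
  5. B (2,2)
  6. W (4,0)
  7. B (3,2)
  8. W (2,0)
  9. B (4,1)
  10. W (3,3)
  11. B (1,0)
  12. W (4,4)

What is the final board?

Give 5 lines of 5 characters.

Answer: ...B.
B....
WWB..
.WBW.
WB..W

Derivation:
Move 1: B@(3,0) -> caps B=0 W=0
Move 2: W@(3,1) -> caps B=0 W=0
Move 3: B@(0,3) -> caps B=0 W=0
Move 4: W@(2,1) -> caps B=0 W=0
Move 5: B@(2,2) -> caps B=0 W=0
Move 6: W@(4,0) -> caps B=0 W=0
Move 7: B@(3,2) -> caps B=0 W=0
Move 8: W@(2,0) -> caps B=0 W=1
Move 9: B@(4,1) -> caps B=0 W=1
Move 10: W@(3,3) -> caps B=0 W=1
Move 11: B@(1,0) -> caps B=0 W=1
Move 12: W@(4,4) -> caps B=0 W=1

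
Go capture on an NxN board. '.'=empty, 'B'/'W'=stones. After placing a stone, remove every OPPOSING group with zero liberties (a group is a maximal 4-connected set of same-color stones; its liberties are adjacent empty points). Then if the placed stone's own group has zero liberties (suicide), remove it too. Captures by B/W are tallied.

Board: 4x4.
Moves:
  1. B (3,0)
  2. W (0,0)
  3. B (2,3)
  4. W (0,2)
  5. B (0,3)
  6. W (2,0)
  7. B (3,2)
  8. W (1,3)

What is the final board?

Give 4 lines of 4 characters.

Answer: W.W.
...W
W..B
B.B.

Derivation:
Move 1: B@(3,0) -> caps B=0 W=0
Move 2: W@(0,0) -> caps B=0 W=0
Move 3: B@(2,3) -> caps B=0 W=0
Move 4: W@(0,2) -> caps B=0 W=0
Move 5: B@(0,3) -> caps B=0 W=0
Move 6: W@(2,0) -> caps B=0 W=0
Move 7: B@(3,2) -> caps B=0 W=0
Move 8: W@(1,3) -> caps B=0 W=1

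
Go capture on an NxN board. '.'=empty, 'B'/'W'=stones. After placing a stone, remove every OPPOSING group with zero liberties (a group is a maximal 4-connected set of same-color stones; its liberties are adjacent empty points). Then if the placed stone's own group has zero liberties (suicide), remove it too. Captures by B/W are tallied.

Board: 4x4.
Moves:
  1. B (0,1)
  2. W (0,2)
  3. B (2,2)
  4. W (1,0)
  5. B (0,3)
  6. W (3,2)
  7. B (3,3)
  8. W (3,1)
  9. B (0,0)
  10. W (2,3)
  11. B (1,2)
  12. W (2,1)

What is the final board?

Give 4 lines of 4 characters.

Answer: BB.B
W.B.
.WBW
.WW.

Derivation:
Move 1: B@(0,1) -> caps B=0 W=0
Move 2: W@(0,2) -> caps B=0 W=0
Move 3: B@(2,2) -> caps B=0 W=0
Move 4: W@(1,0) -> caps B=0 W=0
Move 5: B@(0,3) -> caps B=0 W=0
Move 6: W@(3,2) -> caps B=0 W=0
Move 7: B@(3,3) -> caps B=0 W=0
Move 8: W@(3,1) -> caps B=0 W=0
Move 9: B@(0,0) -> caps B=0 W=0
Move 10: W@(2,3) -> caps B=0 W=1
Move 11: B@(1,2) -> caps B=1 W=1
Move 12: W@(2,1) -> caps B=1 W=1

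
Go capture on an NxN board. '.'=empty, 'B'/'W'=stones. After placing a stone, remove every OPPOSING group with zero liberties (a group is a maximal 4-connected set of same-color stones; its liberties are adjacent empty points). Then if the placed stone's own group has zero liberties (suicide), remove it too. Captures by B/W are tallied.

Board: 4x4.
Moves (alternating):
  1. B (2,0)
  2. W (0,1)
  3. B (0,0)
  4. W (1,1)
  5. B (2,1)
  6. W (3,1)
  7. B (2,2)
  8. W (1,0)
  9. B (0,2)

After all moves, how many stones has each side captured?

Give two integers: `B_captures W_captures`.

Answer: 0 1

Derivation:
Move 1: B@(2,0) -> caps B=0 W=0
Move 2: W@(0,1) -> caps B=0 W=0
Move 3: B@(0,0) -> caps B=0 W=0
Move 4: W@(1,1) -> caps B=0 W=0
Move 5: B@(2,1) -> caps B=0 W=0
Move 6: W@(3,1) -> caps B=0 W=0
Move 7: B@(2,2) -> caps B=0 W=0
Move 8: W@(1,0) -> caps B=0 W=1
Move 9: B@(0,2) -> caps B=0 W=1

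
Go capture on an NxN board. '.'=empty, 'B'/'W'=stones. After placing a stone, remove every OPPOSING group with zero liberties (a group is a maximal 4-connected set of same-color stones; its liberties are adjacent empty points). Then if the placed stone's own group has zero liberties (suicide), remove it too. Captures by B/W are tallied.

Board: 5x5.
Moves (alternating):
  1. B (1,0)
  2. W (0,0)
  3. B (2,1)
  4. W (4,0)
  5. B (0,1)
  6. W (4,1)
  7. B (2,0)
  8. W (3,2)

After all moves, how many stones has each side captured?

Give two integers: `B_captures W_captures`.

Answer: 1 0

Derivation:
Move 1: B@(1,0) -> caps B=0 W=0
Move 2: W@(0,0) -> caps B=0 W=0
Move 3: B@(2,1) -> caps B=0 W=0
Move 4: W@(4,0) -> caps B=0 W=0
Move 5: B@(0,1) -> caps B=1 W=0
Move 6: W@(4,1) -> caps B=1 W=0
Move 7: B@(2,0) -> caps B=1 W=0
Move 8: W@(3,2) -> caps B=1 W=0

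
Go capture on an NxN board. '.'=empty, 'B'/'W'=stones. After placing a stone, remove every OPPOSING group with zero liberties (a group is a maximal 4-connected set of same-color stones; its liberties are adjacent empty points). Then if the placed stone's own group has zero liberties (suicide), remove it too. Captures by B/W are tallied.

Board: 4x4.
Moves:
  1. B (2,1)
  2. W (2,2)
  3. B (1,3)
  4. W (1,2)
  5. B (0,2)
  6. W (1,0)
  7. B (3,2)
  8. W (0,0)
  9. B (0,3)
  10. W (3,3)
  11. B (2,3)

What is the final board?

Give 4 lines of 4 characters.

Move 1: B@(2,1) -> caps B=0 W=0
Move 2: W@(2,2) -> caps B=0 W=0
Move 3: B@(1,3) -> caps B=0 W=0
Move 4: W@(1,2) -> caps B=0 W=0
Move 5: B@(0,2) -> caps B=0 W=0
Move 6: W@(1,0) -> caps B=0 W=0
Move 7: B@(3,2) -> caps B=0 W=0
Move 8: W@(0,0) -> caps B=0 W=0
Move 9: B@(0,3) -> caps B=0 W=0
Move 10: W@(3,3) -> caps B=0 W=0
Move 11: B@(2,3) -> caps B=1 W=0

Answer: W.BB
W.WB
.BWB
..B.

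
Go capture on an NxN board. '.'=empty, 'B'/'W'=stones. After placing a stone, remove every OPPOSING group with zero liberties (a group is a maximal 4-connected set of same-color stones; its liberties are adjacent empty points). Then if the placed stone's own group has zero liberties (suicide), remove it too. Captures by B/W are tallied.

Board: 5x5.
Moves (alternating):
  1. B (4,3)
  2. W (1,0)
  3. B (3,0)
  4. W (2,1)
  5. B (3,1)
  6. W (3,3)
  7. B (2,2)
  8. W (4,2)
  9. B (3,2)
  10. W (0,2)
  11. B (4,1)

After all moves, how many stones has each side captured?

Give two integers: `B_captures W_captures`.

Answer: 1 0

Derivation:
Move 1: B@(4,3) -> caps B=0 W=0
Move 2: W@(1,0) -> caps B=0 W=0
Move 3: B@(3,0) -> caps B=0 W=0
Move 4: W@(2,1) -> caps B=0 W=0
Move 5: B@(3,1) -> caps B=0 W=0
Move 6: W@(3,3) -> caps B=0 W=0
Move 7: B@(2,2) -> caps B=0 W=0
Move 8: W@(4,2) -> caps B=0 W=0
Move 9: B@(3,2) -> caps B=0 W=0
Move 10: W@(0,2) -> caps B=0 W=0
Move 11: B@(4,1) -> caps B=1 W=0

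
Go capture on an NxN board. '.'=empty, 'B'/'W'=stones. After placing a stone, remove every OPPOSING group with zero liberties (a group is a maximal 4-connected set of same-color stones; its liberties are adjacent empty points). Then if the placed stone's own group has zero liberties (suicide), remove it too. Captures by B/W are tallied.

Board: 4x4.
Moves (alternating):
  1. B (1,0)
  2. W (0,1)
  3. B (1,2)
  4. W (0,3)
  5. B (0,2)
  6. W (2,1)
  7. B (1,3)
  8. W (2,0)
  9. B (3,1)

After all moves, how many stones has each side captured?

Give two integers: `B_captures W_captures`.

Move 1: B@(1,0) -> caps B=0 W=0
Move 2: W@(0,1) -> caps B=0 W=0
Move 3: B@(1,2) -> caps B=0 W=0
Move 4: W@(0,3) -> caps B=0 W=0
Move 5: B@(0,2) -> caps B=0 W=0
Move 6: W@(2,1) -> caps B=0 W=0
Move 7: B@(1,3) -> caps B=1 W=0
Move 8: W@(2,0) -> caps B=1 W=0
Move 9: B@(3,1) -> caps B=1 W=0

Answer: 1 0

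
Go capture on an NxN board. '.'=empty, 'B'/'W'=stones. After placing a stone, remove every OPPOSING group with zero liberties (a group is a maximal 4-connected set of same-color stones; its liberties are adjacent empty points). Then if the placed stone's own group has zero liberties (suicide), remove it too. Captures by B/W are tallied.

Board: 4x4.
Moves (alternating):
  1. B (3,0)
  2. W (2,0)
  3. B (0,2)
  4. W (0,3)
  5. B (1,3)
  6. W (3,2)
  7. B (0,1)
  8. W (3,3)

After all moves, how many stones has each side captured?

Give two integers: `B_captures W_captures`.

Move 1: B@(3,0) -> caps B=0 W=0
Move 2: W@(2,0) -> caps B=0 W=0
Move 3: B@(0,2) -> caps B=0 W=0
Move 4: W@(0,3) -> caps B=0 W=0
Move 5: B@(1,3) -> caps B=1 W=0
Move 6: W@(3,2) -> caps B=1 W=0
Move 7: B@(0,1) -> caps B=1 W=0
Move 8: W@(3,3) -> caps B=1 W=0

Answer: 1 0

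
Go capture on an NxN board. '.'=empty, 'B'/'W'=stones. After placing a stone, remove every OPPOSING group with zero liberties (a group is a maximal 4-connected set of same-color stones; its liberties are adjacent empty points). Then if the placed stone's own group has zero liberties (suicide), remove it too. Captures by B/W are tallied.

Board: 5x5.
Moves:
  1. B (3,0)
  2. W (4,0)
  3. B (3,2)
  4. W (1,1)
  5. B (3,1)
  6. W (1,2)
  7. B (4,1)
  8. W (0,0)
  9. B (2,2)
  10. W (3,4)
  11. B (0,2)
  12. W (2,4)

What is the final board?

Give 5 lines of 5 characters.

Answer: W.B..
.WW..
..B.W
BBB.W
.B...

Derivation:
Move 1: B@(3,0) -> caps B=0 W=0
Move 2: W@(4,0) -> caps B=0 W=0
Move 3: B@(3,2) -> caps B=0 W=0
Move 4: W@(1,1) -> caps B=0 W=0
Move 5: B@(3,1) -> caps B=0 W=0
Move 6: W@(1,2) -> caps B=0 W=0
Move 7: B@(4,1) -> caps B=1 W=0
Move 8: W@(0,0) -> caps B=1 W=0
Move 9: B@(2,2) -> caps B=1 W=0
Move 10: W@(3,4) -> caps B=1 W=0
Move 11: B@(0,2) -> caps B=1 W=0
Move 12: W@(2,4) -> caps B=1 W=0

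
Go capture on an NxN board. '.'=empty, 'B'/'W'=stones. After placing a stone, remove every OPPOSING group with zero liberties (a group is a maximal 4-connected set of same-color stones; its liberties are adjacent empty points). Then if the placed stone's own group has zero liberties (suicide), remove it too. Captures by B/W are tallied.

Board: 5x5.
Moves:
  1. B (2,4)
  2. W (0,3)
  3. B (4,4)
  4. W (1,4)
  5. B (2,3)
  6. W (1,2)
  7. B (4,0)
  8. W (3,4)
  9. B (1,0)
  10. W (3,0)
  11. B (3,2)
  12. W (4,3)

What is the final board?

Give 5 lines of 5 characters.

Answer: ...W.
B.W.W
...BB
W.B.W
B..W.

Derivation:
Move 1: B@(2,4) -> caps B=0 W=0
Move 2: W@(0,3) -> caps B=0 W=0
Move 3: B@(4,4) -> caps B=0 W=0
Move 4: W@(1,4) -> caps B=0 W=0
Move 5: B@(2,3) -> caps B=0 W=0
Move 6: W@(1,2) -> caps B=0 W=0
Move 7: B@(4,0) -> caps B=0 W=0
Move 8: W@(3,4) -> caps B=0 W=0
Move 9: B@(1,0) -> caps B=0 W=0
Move 10: W@(3,0) -> caps B=0 W=0
Move 11: B@(3,2) -> caps B=0 W=0
Move 12: W@(4,3) -> caps B=0 W=1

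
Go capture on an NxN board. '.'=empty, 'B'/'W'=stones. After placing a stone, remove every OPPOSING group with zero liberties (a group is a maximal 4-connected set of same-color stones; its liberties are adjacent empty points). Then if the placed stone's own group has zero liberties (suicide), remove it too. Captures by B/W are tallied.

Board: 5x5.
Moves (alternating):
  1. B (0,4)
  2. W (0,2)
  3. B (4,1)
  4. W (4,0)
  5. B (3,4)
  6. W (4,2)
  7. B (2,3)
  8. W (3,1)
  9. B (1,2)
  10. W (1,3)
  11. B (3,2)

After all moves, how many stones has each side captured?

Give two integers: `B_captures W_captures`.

Answer: 0 1

Derivation:
Move 1: B@(0,4) -> caps B=0 W=0
Move 2: W@(0,2) -> caps B=0 W=0
Move 3: B@(4,1) -> caps B=0 W=0
Move 4: W@(4,0) -> caps B=0 W=0
Move 5: B@(3,4) -> caps B=0 W=0
Move 6: W@(4,2) -> caps B=0 W=0
Move 7: B@(2,3) -> caps B=0 W=0
Move 8: W@(3,1) -> caps B=0 W=1
Move 9: B@(1,2) -> caps B=0 W=1
Move 10: W@(1,3) -> caps B=0 W=1
Move 11: B@(3,2) -> caps B=0 W=1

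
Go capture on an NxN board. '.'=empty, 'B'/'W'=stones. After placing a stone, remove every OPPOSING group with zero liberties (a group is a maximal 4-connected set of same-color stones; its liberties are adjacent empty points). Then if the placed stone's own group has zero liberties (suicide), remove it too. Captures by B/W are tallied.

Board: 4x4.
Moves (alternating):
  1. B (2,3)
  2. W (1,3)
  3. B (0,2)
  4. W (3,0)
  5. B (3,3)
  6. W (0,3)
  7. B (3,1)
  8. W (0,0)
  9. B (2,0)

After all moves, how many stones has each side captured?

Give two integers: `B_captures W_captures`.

Answer: 1 0

Derivation:
Move 1: B@(2,3) -> caps B=0 W=0
Move 2: W@(1,3) -> caps B=0 W=0
Move 3: B@(0,2) -> caps B=0 W=0
Move 4: W@(3,0) -> caps B=0 W=0
Move 5: B@(3,3) -> caps B=0 W=0
Move 6: W@(0,3) -> caps B=0 W=0
Move 7: B@(3,1) -> caps B=0 W=0
Move 8: W@(0,0) -> caps B=0 W=0
Move 9: B@(2,0) -> caps B=1 W=0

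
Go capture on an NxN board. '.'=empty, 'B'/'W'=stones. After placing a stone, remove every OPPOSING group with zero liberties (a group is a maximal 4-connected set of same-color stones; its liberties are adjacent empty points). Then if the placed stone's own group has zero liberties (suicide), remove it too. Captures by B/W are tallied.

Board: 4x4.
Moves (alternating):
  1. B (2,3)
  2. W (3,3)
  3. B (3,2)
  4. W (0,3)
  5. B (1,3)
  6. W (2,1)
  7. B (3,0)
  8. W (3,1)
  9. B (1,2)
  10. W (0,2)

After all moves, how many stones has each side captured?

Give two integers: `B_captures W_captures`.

Answer: 1 0

Derivation:
Move 1: B@(2,3) -> caps B=0 W=0
Move 2: W@(3,3) -> caps B=0 W=0
Move 3: B@(3,2) -> caps B=1 W=0
Move 4: W@(0,3) -> caps B=1 W=0
Move 5: B@(1,3) -> caps B=1 W=0
Move 6: W@(2,1) -> caps B=1 W=0
Move 7: B@(3,0) -> caps B=1 W=0
Move 8: W@(3,1) -> caps B=1 W=0
Move 9: B@(1,2) -> caps B=1 W=0
Move 10: W@(0,2) -> caps B=1 W=0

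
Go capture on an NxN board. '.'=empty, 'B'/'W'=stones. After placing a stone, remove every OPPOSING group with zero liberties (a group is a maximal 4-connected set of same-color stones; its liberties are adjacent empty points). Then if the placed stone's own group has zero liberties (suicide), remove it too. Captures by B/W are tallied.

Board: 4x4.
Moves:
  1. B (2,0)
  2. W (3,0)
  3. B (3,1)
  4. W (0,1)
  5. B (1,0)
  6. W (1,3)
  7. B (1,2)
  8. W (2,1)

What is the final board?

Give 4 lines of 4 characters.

Move 1: B@(2,0) -> caps B=0 W=0
Move 2: W@(3,0) -> caps B=0 W=0
Move 3: B@(3,1) -> caps B=1 W=0
Move 4: W@(0,1) -> caps B=1 W=0
Move 5: B@(1,0) -> caps B=1 W=0
Move 6: W@(1,3) -> caps B=1 W=0
Move 7: B@(1,2) -> caps B=1 W=0
Move 8: W@(2,1) -> caps B=1 W=0

Answer: .W..
B.BW
BW..
.B..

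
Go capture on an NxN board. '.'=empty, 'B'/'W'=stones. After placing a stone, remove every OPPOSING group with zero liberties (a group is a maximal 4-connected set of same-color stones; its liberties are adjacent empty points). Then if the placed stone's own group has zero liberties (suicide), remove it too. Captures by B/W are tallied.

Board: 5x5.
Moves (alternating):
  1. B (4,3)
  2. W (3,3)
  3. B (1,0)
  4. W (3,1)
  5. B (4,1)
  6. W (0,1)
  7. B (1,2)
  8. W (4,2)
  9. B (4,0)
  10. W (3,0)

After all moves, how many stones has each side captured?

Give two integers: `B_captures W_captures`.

Move 1: B@(4,3) -> caps B=0 W=0
Move 2: W@(3,3) -> caps B=0 W=0
Move 3: B@(1,0) -> caps B=0 W=0
Move 4: W@(3,1) -> caps B=0 W=0
Move 5: B@(4,1) -> caps B=0 W=0
Move 6: W@(0,1) -> caps B=0 W=0
Move 7: B@(1,2) -> caps B=0 W=0
Move 8: W@(4,2) -> caps B=0 W=0
Move 9: B@(4,0) -> caps B=0 W=0
Move 10: W@(3,0) -> caps B=0 W=2

Answer: 0 2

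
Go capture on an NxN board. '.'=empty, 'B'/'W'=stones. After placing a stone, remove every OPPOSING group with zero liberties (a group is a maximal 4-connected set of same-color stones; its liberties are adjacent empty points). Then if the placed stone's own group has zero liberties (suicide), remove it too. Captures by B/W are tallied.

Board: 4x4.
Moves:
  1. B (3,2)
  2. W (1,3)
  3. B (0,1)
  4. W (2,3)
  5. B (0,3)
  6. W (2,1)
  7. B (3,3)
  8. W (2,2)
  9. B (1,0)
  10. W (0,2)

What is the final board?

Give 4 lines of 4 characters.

Answer: .BW.
B..W
.WWW
..BB

Derivation:
Move 1: B@(3,2) -> caps B=0 W=0
Move 2: W@(1,3) -> caps B=0 W=0
Move 3: B@(0,1) -> caps B=0 W=0
Move 4: W@(2,3) -> caps B=0 W=0
Move 5: B@(0,3) -> caps B=0 W=0
Move 6: W@(2,1) -> caps B=0 W=0
Move 7: B@(3,3) -> caps B=0 W=0
Move 8: W@(2,2) -> caps B=0 W=0
Move 9: B@(1,0) -> caps B=0 W=0
Move 10: W@(0,2) -> caps B=0 W=1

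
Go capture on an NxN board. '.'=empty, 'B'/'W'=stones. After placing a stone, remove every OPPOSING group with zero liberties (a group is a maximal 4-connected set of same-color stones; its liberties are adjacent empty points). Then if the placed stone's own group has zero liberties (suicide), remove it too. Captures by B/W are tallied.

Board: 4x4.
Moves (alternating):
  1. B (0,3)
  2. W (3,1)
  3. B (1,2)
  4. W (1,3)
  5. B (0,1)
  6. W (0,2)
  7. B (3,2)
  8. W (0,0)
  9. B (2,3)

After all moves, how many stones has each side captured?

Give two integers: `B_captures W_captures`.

Move 1: B@(0,3) -> caps B=0 W=0
Move 2: W@(3,1) -> caps B=0 W=0
Move 3: B@(1,2) -> caps B=0 W=0
Move 4: W@(1,3) -> caps B=0 W=0
Move 5: B@(0,1) -> caps B=0 W=0
Move 6: W@(0,2) -> caps B=0 W=1
Move 7: B@(3,2) -> caps B=0 W=1
Move 8: W@(0,0) -> caps B=0 W=1
Move 9: B@(2,3) -> caps B=0 W=1

Answer: 0 1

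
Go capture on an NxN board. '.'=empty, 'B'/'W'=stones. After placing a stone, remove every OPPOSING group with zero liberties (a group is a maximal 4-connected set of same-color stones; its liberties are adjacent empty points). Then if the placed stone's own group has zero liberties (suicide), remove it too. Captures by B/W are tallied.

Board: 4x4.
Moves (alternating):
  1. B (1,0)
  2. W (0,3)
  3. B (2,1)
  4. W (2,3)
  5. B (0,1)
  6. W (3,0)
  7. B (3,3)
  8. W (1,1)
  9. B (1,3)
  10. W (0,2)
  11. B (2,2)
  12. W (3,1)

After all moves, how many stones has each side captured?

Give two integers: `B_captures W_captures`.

Answer: 1 0

Derivation:
Move 1: B@(1,0) -> caps B=0 W=0
Move 2: W@(0,3) -> caps B=0 W=0
Move 3: B@(2,1) -> caps B=0 W=0
Move 4: W@(2,3) -> caps B=0 W=0
Move 5: B@(0,1) -> caps B=0 W=0
Move 6: W@(3,0) -> caps B=0 W=0
Move 7: B@(3,3) -> caps B=0 W=0
Move 8: W@(1,1) -> caps B=0 W=0
Move 9: B@(1,3) -> caps B=0 W=0
Move 10: W@(0,2) -> caps B=0 W=0
Move 11: B@(2,2) -> caps B=1 W=0
Move 12: W@(3,1) -> caps B=1 W=0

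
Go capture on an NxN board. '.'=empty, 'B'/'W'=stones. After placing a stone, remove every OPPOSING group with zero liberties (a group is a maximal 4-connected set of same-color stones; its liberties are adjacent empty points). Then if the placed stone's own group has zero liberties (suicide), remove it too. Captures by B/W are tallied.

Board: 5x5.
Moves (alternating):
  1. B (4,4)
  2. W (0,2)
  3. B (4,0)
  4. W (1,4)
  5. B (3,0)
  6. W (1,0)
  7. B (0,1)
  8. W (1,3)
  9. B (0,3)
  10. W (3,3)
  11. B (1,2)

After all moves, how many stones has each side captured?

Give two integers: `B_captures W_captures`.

Answer: 1 0

Derivation:
Move 1: B@(4,4) -> caps B=0 W=0
Move 2: W@(0,2) -> caps B=0 W=0
Move 3: B@(4,0) -> caps B=0 W=0
Move 4: W@(1,4) -> caps B=0 W=0
Move 5: B@(3,0) -> caps B=0 W=0
Move 6: W@(1,0) -> caps B=0 W=0
Move 7: B@(0,1) -> caps B=0 W=0
Move 8: W@(1,3) -> caps B=0 W=0
Move 9: B@(0,3) -> caps B=0 W=0
Move 10: W@(3,3) -> caps B=0 W=0
Move 11: B@(1,2) -> caps B=1 W=0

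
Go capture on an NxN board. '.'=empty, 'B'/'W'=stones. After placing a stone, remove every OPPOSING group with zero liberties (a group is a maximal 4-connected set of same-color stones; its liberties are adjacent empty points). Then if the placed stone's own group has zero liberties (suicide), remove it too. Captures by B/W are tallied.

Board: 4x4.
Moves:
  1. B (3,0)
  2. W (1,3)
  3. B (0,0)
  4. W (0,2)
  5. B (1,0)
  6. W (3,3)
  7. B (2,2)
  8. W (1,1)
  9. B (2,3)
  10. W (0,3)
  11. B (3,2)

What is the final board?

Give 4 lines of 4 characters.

Move 1: B@(3,0) -> caps B=0 W=0
Move 2: W@(1,3) -> caps B=0 W=0
Move 3: B@(0,0) -> caps B=0 W=0
Move 4: W@(0,2) -> caps B=0 W=0
Move 5: B@(1,0) -> caps B=0 W=0
Move 6: W@(3,3) -> caps B=0 W=0
Move 7: B@(2,2) -> caps B=0 W=0
Move 8: W@(1,1) -> caps B=0 W=0
Move 9: B@(2,3) -> caps B=0 W=0
Move 10: W@(0,3) -> caps B=0 W=0
Move 11: B@(3,2) -> caps B=1 W=0

Answer: B.WW
BW.W
..BB
B.B.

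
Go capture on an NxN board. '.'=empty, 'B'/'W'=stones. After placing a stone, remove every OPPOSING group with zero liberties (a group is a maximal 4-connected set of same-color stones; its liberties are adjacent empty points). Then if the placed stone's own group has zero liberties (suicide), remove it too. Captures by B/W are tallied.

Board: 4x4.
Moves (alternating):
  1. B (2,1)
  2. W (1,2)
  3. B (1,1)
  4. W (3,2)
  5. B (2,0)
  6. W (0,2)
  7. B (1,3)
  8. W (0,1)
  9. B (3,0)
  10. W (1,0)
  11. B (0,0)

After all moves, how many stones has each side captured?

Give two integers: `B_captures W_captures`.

Answer: 1 0

Derivation:
Move 1: B@(2,1) -> caps B=0 W=0
Move 2: W@(1,2) -> caps B=0 W=0
Move 3: B@(1,1) -> caps B=0 W=0
Move 4: W@(3,2) -> caps B=0 W=0
Move 5: B@(2,0) -> caps B=0 W=0
Move 6: W@(0,2) -> caps B=0 W=0
Move 7: B@(1,3) -> caps B=0 W=0
Move 8: W@(0,1) -> caps B=0 W=0
Move 9: B@(3,0) -> caps B=0 W=0
Move 10: W@(1,0) -> caps B=0 W=0
Move 11: B@(0,0) -> caps B=1 W=0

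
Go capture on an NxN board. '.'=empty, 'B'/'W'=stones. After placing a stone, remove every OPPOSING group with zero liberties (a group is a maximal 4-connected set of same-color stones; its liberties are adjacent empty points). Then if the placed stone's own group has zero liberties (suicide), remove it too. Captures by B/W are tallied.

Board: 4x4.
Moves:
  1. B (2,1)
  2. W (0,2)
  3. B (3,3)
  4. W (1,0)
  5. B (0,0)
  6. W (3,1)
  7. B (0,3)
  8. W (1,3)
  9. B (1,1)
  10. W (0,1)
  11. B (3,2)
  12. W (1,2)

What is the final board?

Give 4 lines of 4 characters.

Answer: .WW.
WBWW
.B..
.WBB

Derivation:
Move 1: B@(2,1) -> caps B=0 W=0
Move 2: W@(0,2) -> caps B=0 W=0
Move 3: B@(3,3) -> caps B=0 W=0
Move 4: W@(1,0) -> caps B=0 W=0
Move 5: B@(0,0) -> caps B=0 W=0
Move 6: W@(3,1) -> caps B=0 W=0
Move 7: B@(0,3) -> caps B=0 W=0
Move 8: W@(1,3) -> caps B=0 W=1
Move 9: B@(1,1) -> caps B=0 W=1
Move 10: W@(0,1) -> caps B=0 W=2
Move 11: B@(3,2) -> caps B=0 W=2
Move 12: W@(1,2) -> caps B=0 W=2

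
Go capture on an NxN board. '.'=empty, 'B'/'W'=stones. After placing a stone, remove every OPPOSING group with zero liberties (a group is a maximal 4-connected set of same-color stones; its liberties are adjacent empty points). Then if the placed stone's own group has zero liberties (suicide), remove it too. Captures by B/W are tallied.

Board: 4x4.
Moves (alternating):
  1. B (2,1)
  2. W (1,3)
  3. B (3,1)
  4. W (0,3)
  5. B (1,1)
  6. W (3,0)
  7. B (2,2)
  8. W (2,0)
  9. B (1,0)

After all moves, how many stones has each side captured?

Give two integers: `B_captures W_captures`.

Answer: 2 0

Derivation:
Move 1: B@(2,1) -> caps B=0 W=0
Move 2: W@(1,3) -> caps B=0 W=0
Move 3: B@(3,1) -> caps B=0 W=0
Move 4: W@(0,3) -> caps B=0 W=0
Move 5: B@(1,1) -> caps B=0 W=0
Move 6: W@(3,0) -> caps B=0 W=0
Move 7: B@(2,2) -> caps B=0 W=0
Move 8: W@(2,0) -> caps B=0 W=0
Move 9: B@(1,0) -> caps B=2 W=0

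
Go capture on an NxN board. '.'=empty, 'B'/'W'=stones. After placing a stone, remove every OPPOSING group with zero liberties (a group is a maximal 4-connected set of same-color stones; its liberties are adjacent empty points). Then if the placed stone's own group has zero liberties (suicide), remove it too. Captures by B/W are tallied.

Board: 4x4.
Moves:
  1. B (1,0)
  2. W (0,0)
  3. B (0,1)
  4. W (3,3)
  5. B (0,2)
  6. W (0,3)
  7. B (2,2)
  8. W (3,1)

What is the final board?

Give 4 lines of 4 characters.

Answer: .BBW
B...
..B.
.W.W

Derivation:
Move 1: B@(1,0) -> caps B=0 W=0
Move 2: W@(0,0) -> caps B=0 W=0
Move 3: B@(0,1) -> caps B=1 W=0
Move 4: W@(3,3) -> caps B=1 W=0
Move 5: B@(0,2) -> caps B=1 W=0
Move 6: W@(0,3) -> caps B=1 W=0
Move 7: B@(2,2) -> caps B=1 W=0
Move 8: W@(3,1) -> caps B=1 W=0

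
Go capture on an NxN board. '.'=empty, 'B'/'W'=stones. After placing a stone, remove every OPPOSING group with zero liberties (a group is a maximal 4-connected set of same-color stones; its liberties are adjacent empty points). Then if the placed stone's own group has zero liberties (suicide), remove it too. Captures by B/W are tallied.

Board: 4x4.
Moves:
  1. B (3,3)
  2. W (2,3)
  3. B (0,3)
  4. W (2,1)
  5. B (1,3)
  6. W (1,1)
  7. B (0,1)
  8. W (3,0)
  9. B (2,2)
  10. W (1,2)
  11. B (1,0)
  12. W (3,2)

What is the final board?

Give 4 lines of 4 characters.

Move 1: B@(3,3) -> caps B=0 W=0
Move 2: W@(2,3) -> caps B=0 W=0
Move 3: B@(0,3) -> caps B=0 W=0
Move 4: W@(2,1) -> caps B=0 W=0
Move 5: B@(1,3) -> caps B=0 W=0
Move 6: W@(1,1) -> caps B=0 W=0
Move 7: B@(0,1) -> caps B=0 W=0
Move 8: W@(3,0) -> caps B=0 W=0
Move 9: B@(2,2) -> caps B=1 W=0
Move 10: W@(1,2) -> caps B=1 W=0
Move 11: B@(1,0) -> caps B=1 W=0
Move 12: W@(3,2) -> caps B=1 W=0

Answer: .B.B
BWWB
.WB.
W.WB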